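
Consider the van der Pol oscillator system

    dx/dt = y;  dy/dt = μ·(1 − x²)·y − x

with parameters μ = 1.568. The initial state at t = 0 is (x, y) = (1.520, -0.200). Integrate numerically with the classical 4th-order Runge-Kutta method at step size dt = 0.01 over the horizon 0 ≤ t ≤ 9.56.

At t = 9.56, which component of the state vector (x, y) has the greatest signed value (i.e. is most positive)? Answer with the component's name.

largest component: y

t=0.000: state=(1.520, -0.200)
step 1 (dt=0.01): k1=(-0.200, -1.109), k2=(-0.206, -1.098), k3=(-0.205, -1.098), k4=(-0.211, -1.087); state += dt/6·(k1+2k2+2k3+k4)
t=0.010: state=(1.518, -0.211)
t=0.020: state=(1.516, -0.222)
t=0.030: state=(1.514, -0.232)
continuing one RK4 step at a time; state shown every 50 steps (Δt=0.5):
t=0.500: state=(1.313, -0.589)
t=1.000: state=(0.928, -0.995)
t=1.500: state=(0.222, -1.998)
t=2.000: state=(-1.176, -3.124)
t=2.500: state=(-1.993, -0.259)
t=3.000: state=(-1.911, 0.369)
t=3.500: state=(-1.692, 0.498)
t=4.000: state=(-1.409, 0.650)
t=4.500: state=(-1.016, 0.965)
t=5.000: state=(-0.355, 1.837)
t=5.500: state=(0.984, 3.293)
t=6.000: state=(1.983, 0.475)
t=6.500: state=(1.943, -0.344)
t=7.000: state=(1.733, -0.481)
t=7.500: state=(1.461, -0.618)
t=8.000: state=(1.093, -0.892)
t=8.500: state=(0.497, -1.621)
t=9.000: state=(-0.714, -3.247)
t=9.500: state=(-1.928, -0.878)
t=9.560: state=(-1.971, -0.571)
compare at T: x=-1.971, y=-0.571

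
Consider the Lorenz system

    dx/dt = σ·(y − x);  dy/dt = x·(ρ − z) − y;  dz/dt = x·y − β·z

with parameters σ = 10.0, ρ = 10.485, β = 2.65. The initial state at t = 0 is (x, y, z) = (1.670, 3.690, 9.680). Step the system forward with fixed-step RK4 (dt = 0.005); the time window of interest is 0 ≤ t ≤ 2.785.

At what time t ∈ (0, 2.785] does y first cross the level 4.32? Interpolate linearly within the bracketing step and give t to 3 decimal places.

t=0.000: state=(1.670, 3.690, 9.680)
step 1 (dt=0.005): k1=(20.200, -2.346, -19.490), k2=(19.636, -2.215, -19.184), k3=(19.654, -2.218, -19.191), k4=(19.106, -2.086, -18.892); state += dt/6·(k1+2k2+2k3+k4)
t=0.005: state=(1.768, 3.679, 9.584)
t=0.010: state=(1.861, 3.669, 9.491)
t=0.015: state=(1.949, 3.661, 9.401)
continuing one RK4 step at a time; state shown every 20 steps (Δt=0.1):
t=0.100: state=(2.932, 3.726, 8.208)
t=0.200: state=(3.598, 4.224, 7.444)
t=0.210: state=(3.661, 4.293, 7.402)
next step: t=0.215: state=(3.693, 4.328, 7.383) — y has crossed 4.32
linear interpolation between t=0.210 (4.29295) and t=0.215 (4.32825) → t≈0.214

t = 0.214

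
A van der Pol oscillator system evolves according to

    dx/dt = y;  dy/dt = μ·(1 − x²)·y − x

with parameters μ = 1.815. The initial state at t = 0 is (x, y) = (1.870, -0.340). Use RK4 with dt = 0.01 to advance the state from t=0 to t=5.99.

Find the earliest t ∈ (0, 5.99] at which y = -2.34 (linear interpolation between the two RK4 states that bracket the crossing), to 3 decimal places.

t = 2.187

t=0.000: state=(1.870, -0.340)
step 1 (dt=0.01): k1=(-0.340, -0.329), k2=(-0.342, -0.324), k3=(-0.342, -0.324), k4=(-0.343, -0.319); state += dt/6·(k1+2k2+2k3+k4)
t=0.010: state=(1.867, -0.343)
t=0.020: state=(1.863, -0.346)
t=0.030: state=(1.860, -0.349)
continuing one RK4 step at a time; state shown every 20 steps (Δt=0.2):
t=0.200: state=(1.796, -0.392)
t=0.400: state=(1.714, -0.432)
t=0.600: state=(1.624, -0.473)
t=0.800: state=(1.525, -0.521)
t=1.000: state=(1.414, -0.583)
t=1.200: state=(1.290, -0.667)
t=1.400: state=(1.145, -0.784)
t=1.600: state=(0.973, -0.957)
t=1.800: state=(0.756, -1.229)
t=2.000: state=(0.470, -1.674)
t=2.180: state=(0.115, -2.310)
next step: t=2.190: state=(0.092, -2.353) — y has crossed -2.34
linear interpolation between t=2.180 (-2.31034) and t=2.190 (-2.35325) → t≈2.187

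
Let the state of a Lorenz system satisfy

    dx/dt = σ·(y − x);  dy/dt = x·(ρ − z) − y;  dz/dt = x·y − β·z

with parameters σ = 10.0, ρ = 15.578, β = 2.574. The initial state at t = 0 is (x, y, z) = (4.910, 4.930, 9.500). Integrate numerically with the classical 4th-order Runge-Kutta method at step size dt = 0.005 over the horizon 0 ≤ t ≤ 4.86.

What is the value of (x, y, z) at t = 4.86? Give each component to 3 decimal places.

(x, y, z) = (5.510, 5.298, 14.379)

t=0.000: state=(4.910, 4.930, 9.500)
step 1 (dt=0.005): k1=(0.200, 24.913, -0.247), k2=(0.818, 24.857, 0.063), k3=(0.801, 24.862, 0.068), k4=(1.403, 24.811, 0.383); state += dt/6·(k1+2k2+2k3+k4)
t=0.005: state=(4.914, 5.054, 9.500)
t=0.010: state=(4.924, 5.178, 9.504)
t=0.015: state=(4.939, 5.302, 9.511)
continuing one RK4 step at a time; state shown every 40 steps (Δt=0.2):
t=0.200: state=(7.568, 9.263, 12.962)
t=0.400: state=(7.818, 6.113, 18.542)
t=0.600: state=(4.307, 3.264, 14.858)
t=0.800: state=(4.031, 4.667, 11.192)
t=1.000: state=(6.413, 7.952, 11.963)
t=1.200: state=(8.054, 7.555, 17.197)
t=1.400: state=(5.403, 4.071, 16.081)
t=1.600: state=(4.291, 4.495, 12.479)
t=1.800: state=(5.832, 7.023, 11.991)
t=2.000: state=(7.696, 7.867, 15.863)
t=2.200: state=(6.145, 4.929, 16.485)
t=2.400: state=(4.682, 4.575, 13.464)
t=2.600: state=(5.569, 6.445, 12.356)
t=2.800: state=(7.251, 7.690, 14.974)
t=3.000: state=(6.539, 5.610, 16.399)
t=3.200: state=(5.078, 4.781, 14.155)
t=3.400: state=(5.481, 6.098, 12.797)
t=3.600: state=(6.872, 7.378, 14.461)
t=3.800: state=(6.693, 6.061, 16.098)
t=4.000: state=(5.423, 5.037, 14.602)
t=4.200: state=(5.489, 5.900, 13.215)
t=4.400: state=(6.582, 7.066, 14.195)
t=4.600: state=(6.709, 6.322, 15.745)
t=4.800: state=(5.696, 5.294, 14.864)
t=4.860: state=(5.510, 5.298, 14.379)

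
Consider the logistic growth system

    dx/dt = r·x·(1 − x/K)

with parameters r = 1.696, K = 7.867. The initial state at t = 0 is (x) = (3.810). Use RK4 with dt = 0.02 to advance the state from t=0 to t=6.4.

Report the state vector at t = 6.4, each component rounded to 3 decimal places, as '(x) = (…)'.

t=0.000: state=(3.810)
step 1 (dt=0.02): k1=(3.332), k2=(3.334), k3=(3.334), k4=(3.335); state += dt/6·(k1+2k2+2k3+k4)
t=0.020: state=(3.877)
t=0.040: state=(3.943)
t=0.060: state=(4.010)
continuing one RK4 step at a time; state shown every 25 steps (Δt=0.5):
t=0.500: state=(5.403)
t=1.000: state=(6.582)
t=1.500: state=(7.260)
t=2.000: state=(7.595)
t=2.500: state=(7.748)
t=3.000: state=(7.816)
t=3.500: state=(7.845)
t=4.000: state=(7.858)
t=4.500: state=(7.863)
t=5.000: state=(7.865)
t=5.500: state=(7.866)
t=6.000: state=(7.867)
t=6.400: state=(7.867)

(x) = (7.867)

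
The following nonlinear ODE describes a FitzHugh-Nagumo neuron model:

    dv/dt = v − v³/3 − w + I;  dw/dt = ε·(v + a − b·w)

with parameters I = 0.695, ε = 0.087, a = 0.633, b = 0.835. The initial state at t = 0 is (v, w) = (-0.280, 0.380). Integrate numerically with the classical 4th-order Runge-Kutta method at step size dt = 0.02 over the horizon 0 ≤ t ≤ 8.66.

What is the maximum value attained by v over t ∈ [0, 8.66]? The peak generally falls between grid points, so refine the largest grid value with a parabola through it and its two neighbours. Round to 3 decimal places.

t=0.000: state=(-0.280, 0.380)
step 1 (dt=0.02): k1=(0.042, 0.003), k2=(0.043, 0.003), k3=(0.043, 0.003), k4=(0.043, 0.003); state += dt/6·(k1+2k2+2k3+k4)
t=0.020: state=(-0.279, 0.380)
t=0.040: state=(-0.278, 0.380)
t=0.060: state=(-0.277, 0.380)
continuing one RK4 step at a time; state shown every 25 steps (Δt=0.5):
t=0.500: state=(-0.254, 0.382)
t=1.000: state=(-0.213, 0.385)
t=1.500: state=(-0.151, 0.391)
t=2.000: state=(-0.053, 0.399)
t=2.500: state=(0.100, 0.413)
t=3.000: state=(0.340, 0.434)
t=3.500: state=(0.691, 0.468)
t=4.000: state=(1.115, 0.517)
t=4.500: state=(1.465, 0.581)
t=5.000: state=(1.643, 0.654)
t=5.500: state=(1.697, 0.730)
t=6.000: state=(1.694, 0.803)
t=6.500: state=(1.669, 0.873)
t=7.000: state=(1.637, 0.940)
t=7.500: state=(1.601, 1.003)
t=8.000: state=(1.563, 1.061)
t=8.500: state=(1.524, 1.117)
t=8.660: state=(1.512, 1.133)
largest grid value and its neighbours: v(5.660)=1.69986, v(5.680)=1.69991, v(5.700)=1.69990
parabola through these three points peaks at t≈5.687 with v≈1.69991

max v = 1.700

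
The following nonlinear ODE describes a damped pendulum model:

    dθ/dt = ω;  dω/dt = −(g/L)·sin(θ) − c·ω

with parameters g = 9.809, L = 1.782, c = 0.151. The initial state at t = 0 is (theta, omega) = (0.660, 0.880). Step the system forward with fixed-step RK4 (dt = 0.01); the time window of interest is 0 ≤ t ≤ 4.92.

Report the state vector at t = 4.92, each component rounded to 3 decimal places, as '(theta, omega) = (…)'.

(theta, omega) = (-0.175, 1.179)

t=0.000: state=(0.660, 0.880)
step 1 (dt=0.01): k1=(0.880, -3.508), k2=(0.862, -3.524), k3=(0.862, -3.524), k4=(0.845, -3.540); state += dt/6·(k1+2k2+2k3+k4)
t=0.010: state=(0.669, 0.845)
t=0.020: state=(0.677, 0.809)
t=0.030: state=(0.685, 0.773)
continuing one RK4 step at a time; state shown every 20 steps (Δt=0.2):
t=0.200: state=(0.763, 0.136)
t=0.400: state=(0.714, -0.608)
t=0.600: state=(0.528, -1.229)
t=0.800: state=(0.239, -1.602)
t=1.000: state=(-0.090, -1.635)
t=1.200: state=(-0.391, -1.322)
t=1.400: state=(-0.602, -0.758)
t=1.600: state=(-0.686, -0.074)
t=1.800: state=(-0.632, 0.602)
t=2.000: state=(-0.454, 1.152)
t=2.200: state=(-0.188, 1.463)
t=2.400: state=(0.110, 1.460)
t=2.600: state=(0.376, 1.151)
t=2.800: state=(0.556, 0.621)
t=3.000: state=(0.618, -0.007)
t=3.200: state=(0.554, -0.616)
t=3.400: state=(0.380, -1.093)
t=3.600: state=(0.133, -1.338)
t=3.800: state=(-0.136, -1.295)
t=4.000: state=(-0.367, -0.981)
t=4.200: state=(-0.516, -0.481)
t=4.400: state=(-0.554, 0.096)
t=4.600: state=(-0.480, 0.637)
t=4.800: state=(-0.309, 1.040)
t=4.920: state=(-0.175, 1.179)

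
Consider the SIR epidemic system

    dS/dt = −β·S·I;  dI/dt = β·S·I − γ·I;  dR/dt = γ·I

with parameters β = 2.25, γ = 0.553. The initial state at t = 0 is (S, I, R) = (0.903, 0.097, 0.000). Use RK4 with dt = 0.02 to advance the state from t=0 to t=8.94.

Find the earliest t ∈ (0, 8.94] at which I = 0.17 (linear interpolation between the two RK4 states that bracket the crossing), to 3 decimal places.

t=0.000: state=(0.903, 0.097, 0.000)
step 1 (dt=0.02): k1=(-0.197, 0.143, 0.054), k2=(-0.200, 0.145, 0.054), k3=(-0.200, 0.145, 0.054), k4=(-0.202, 0.147, 0.055); state += dt/6·(k1+2k2+2k3+k4)
t=0.020: state=(0.899, 0.100, 0.001)
t=0.040: state=(0.895, 0.103, 0.002)
t=0.060: state=(0.891, 0.106, 0.003)
t=0.400: state=(0.803, 0.168, 0.029)
next step: t=0.420: state=(0.797, 0.172, 0.031) — I has crossed 0.17
linear interpolation between t=0.400 (0.16809) and t=0.420 (0.17233) → t≈0.409

t = 0.409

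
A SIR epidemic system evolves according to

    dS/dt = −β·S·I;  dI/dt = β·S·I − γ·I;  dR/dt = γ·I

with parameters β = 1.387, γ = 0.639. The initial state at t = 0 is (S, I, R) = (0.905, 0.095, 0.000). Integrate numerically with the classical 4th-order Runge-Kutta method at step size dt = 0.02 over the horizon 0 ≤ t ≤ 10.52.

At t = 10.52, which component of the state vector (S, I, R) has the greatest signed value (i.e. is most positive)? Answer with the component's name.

t=0.000: state=(0.905, 0.095, 0.000)
step 1 (dt=0.02): k1=(-0.119, 0.059, 0.061), k2=(-0.120, 0.059, 0.061), k3=(-0.120, 0.059, 0.061), k4=(-0.120, 0.059, 0.061); state += dt/6·(k1+2k2+2k3+k4)
t=0.020: state=(0.903, 0.096, 0.001)
t=0.040: state=(0.900, 0.097, 0.002)
t=0.060: state=(0.898, 0.099, 0.004)
continuing one RK4 step at a time; state shown every 25 steps (Δt=0.5):
t=0.500: state=(0.838, 0.126, 0.035)
t=1.000: state=(0.759, 0.160, 0.081)
t=1.500: state=(0.672, 0.191, 0.137)
t=2.000: state=(0.584, 0.214, 0.202)
t=2.500: state=(0.500, 0.227, 0.273)
t=3.000: state=(0.427, 0.227, 0.346)
t=3.500: state=(0.366, 0.217, 0.417)
t=4.000: state=(0.317, 0.200, 0.484)
t=4.500: state=(0.278, 0.178, 0.544)
t=5.000: state=(0.248, 0.155, 0.597)
t=5.500: state=(0.224, 0.133, 0.643)
t=6.000: state=(0.206, 0.112, 0.682)
t=6.500: state=(0.192, 0.093, 0.715)
t=7.000: state=(0.181, 0.077, 0.742)
t=7.500: state=(0.172, 0.063, 0.765)
t=8.000: state=(0.165, 0.052, 0.783)
t=8.500: state=(0.160, 0.042, 0.798)
t=9.000: state=(0.156, 0.034, 0.810)
t=9.500: state=(0.153, 0.028, 0.820)
t=10.000: state=(0.150, 0.022, 0.828)
t=10.500: state=(0.148, 0.018, 0.834)
t=10.520: state=(0.148, 0.018, 0.834)
compare at T: S=0.148, I=0.018, R=0.834

largest component: R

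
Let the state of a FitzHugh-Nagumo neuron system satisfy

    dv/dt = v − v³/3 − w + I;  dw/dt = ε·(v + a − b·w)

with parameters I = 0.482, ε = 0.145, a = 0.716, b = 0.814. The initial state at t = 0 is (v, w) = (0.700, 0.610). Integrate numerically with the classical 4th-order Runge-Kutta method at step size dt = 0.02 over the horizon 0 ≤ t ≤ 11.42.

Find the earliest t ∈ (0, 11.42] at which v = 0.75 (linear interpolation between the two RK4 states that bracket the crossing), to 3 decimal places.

t = 0.108

t=0.000: state=(0.700, 0.610)
step 1 (dt=0.02): k1=(0.458, 0.133), k2=(0.459, 0.134), k3=(0.459, 0.134), k4=(0.460, 0.134); state += dt/6·(k1+2k2+2k3+k4)
t=0.020: state=(0.709, 0.613)
t=0.040: state=(0.718, 0.615)
t=0.060: state=(0.728, 0.618)
t=0.100: state=(0.746, 0.624)
next step: t=0.120: state=(0.756, 0.626) — v has crossed 0.75
linear interpolation between t=0.100 (0.74622) and t=0.120 (0.75555) → t≈0.108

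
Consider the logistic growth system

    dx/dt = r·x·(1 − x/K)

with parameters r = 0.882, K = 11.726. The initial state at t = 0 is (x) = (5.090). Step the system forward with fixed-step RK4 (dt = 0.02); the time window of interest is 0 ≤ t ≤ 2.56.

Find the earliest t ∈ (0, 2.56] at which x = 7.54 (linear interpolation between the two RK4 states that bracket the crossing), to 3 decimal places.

t=0.000: state=(5.090)
step 1 (dt=0.02): k1=(2.541), k2=(2.544), k3=(2.544), k4=(2.546); state += dt/6·(k1+2k2+2k3+k4)
t=0.020: state=(5.141)
t=0.040: state=(5.192)
t=0.060: state=(5.243)
continuing one RK4 step at a time; state shown every 5 steps (Δt=0.1):
t=0.100: state=(5.345)
t=0.200: state=(5.603)
t=0.300: state=(5.861)
t=0.400: state=(6.120)
t=0.500: state=(6.377)
t=0.600: state=(6.632)
t=0.700: state=(6.885)
t=0.800: state=(7.133)
t=0.900: state=(7.377)
t=0.960: state=(7.521)
next step: t=0.980: state=(7.569) — x has crossed 7.54
linear interpolation between t=0.960 (7.52117) and t=0.980 (7.56863) → t≈0.968

t = 0.968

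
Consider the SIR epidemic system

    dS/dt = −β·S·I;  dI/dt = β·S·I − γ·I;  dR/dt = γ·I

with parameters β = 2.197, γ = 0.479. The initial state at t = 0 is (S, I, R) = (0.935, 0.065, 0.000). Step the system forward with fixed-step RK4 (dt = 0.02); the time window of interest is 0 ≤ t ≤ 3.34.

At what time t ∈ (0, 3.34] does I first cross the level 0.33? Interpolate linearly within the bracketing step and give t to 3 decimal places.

t=0.000: state=(0.935, 0.065, 0.000)
step 1 (dt=0.02): k1=(-0.134, 0.102, 0.031), k2=(-0.135, 0.104, 0.032), k3=(-0.135, 0.104, 0.032), k4=(-0.137, 0.105, 0.032); state += dt/6·(k1+2k2+2k3+k4)
t=0.020: state=(0.932, 0.067, 0.001)
t=0.040: state=(0.930, 0.069, 0.001)
t=0.060: state=(0.927, 0.071, 0.002)
continuing one RK4 step at a time; state shown every 10 steps (Δt=0.2):
t=0.200: state=(0.904, 0.088, 0.007)
t=0.400: state=(0.864, 0.119, 0.017)
t=0.600: state=(0.814, 0.156, 0.030)
t=0.800: state=(0.753, 0.200, 0.047)
t=1.000: state=(0.682, 0.249, 0.069)
t=1.200: state=(0.605, 0.300, 0.095)
t=1.300: state=(0.564, 0.326, 0.110)
next step: t=1.320: state=(0.556, 0.330, 0.113) — I has crossed 0.33
linear interpolation between t=1.300 (0.32553) and t=1.320 (0.33047) → t≈1.318

t = 1.318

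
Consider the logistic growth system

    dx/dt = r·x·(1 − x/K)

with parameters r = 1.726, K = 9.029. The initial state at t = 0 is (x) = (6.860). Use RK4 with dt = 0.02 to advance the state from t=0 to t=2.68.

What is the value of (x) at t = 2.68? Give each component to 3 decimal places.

(x) = (9.001)

t=0.000: state=(6.860)
step 1 (dt=0.02): k1=(2.844), k2=(2.819), k3=(2.819), k4=(2.793); state += dt/6·(k1+2k2+2k3+k4)
t=0.020: state=(6.916)
t=0.040: state=(6.972)
t=0.060: state=(7.026)
continuing one RK4 step at a time; state shown every 5 steps (Δt=0.1):
t=0.100: state=(7.132)
t=0.200: state=(7.377)
t=0.300: state=(7.598)
t=0.400: state=(7.794)
t=0.500: state=(7.966)
t=0.600: state=(8.118)
t=0.700: state=(8.250)
t=0.800: state=(8.364)
t=0.900: state=(8.463)
t=1.000: state=(8.548)
t=1.100: state=(8.621)
t=1.200: state=(8.683)
t=1.300: state=(8.736)
t=1.400: state=(8.781)
t=1.500: state=(8.820)
t=1.600: state=(8.852)
t=1.700: state=(8.880)
t=1.800: state=(8.903)
t=1.900: state=(8.923)
t=2.000: state=(8.939)
t=2.100: state=(8.954)
t=2.200: state=(8.965)
t=2.300: state=(8.975)
t=2.400: state=(8.984)
t=2.500: state=(8.991)
t=2.600: state=(8.997)
t=2.680: state=(9.001)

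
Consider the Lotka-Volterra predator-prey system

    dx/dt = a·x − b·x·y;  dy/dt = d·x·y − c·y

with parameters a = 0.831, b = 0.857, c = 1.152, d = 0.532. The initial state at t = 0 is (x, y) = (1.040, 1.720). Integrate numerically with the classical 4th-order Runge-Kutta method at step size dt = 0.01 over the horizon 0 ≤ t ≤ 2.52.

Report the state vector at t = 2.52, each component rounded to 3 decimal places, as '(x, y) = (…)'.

t=0.000: state=(1.040, 1.720)
step 1 (dt=0.01): k1=(-0.669, -1.030), k2=(-0.662, -1.030), k3=(-0.662, -1.030), k4=(-0.655, -1.030); state += dt/6·(k1+2k2+2k3+k4)
t=0.010: state=(1.033, 1.710)
t=0.020: state=(1.027, 1.699)
t=0.030: state=(1.021, 1.689)
continuing one RK4 step at a time; state shown every 10 steps (Δt=0.1):
t=0.100: state=(0.980, 1.617)
t=0.200: state=(0.931, 1.516)
t=0.300: state=(0.892, 1.418)
t=0.400: state=(0.862, 1.324)
t=0.500: state=(0.839, 1.235)
t=0.600: state=(0.823, 1.150)
t=0.700: state=(0.813, 1.071)
t=0.800: state=(0.809, 0.996)
t=0.900: state=(0.810, 0.927)
t=1.000: state=(0.815, 0.862)
t=1.100: state=(0.824, 0.803)
t=1.200: state=(0.838, 0.748)
t=1.300: state=(0.856, 0.697)
t=1.400: state=(0.878, 0.651)
t=1.500: state=(0.904, 0.608)
t=1.600: state=(0.934, 0.569)
t=1.700: state=(0.969, 0.533)
t=1.800: state=(1.007, 0.501)
t=1.900: state=(1.049, 0.472)
t=2.000: state=(1.097, 0.445)
t=2.100: state=(1.148, 0.421)
t=2.200: state=(1.205, 0.399)
t=2.300: state=(1.266, 0.380)
t=2.400: state=(1.333, 0.363)
t=2.500: state=(1.405, 0.348)
t=2.520: state=(1.420, 0.345)

(x, y) = (1.420, 0.345)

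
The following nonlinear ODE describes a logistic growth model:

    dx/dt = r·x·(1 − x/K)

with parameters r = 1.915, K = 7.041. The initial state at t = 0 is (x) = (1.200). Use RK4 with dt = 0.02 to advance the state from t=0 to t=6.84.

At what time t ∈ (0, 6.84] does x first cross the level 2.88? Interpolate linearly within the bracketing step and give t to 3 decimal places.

t=0.000: state=(1.200)
step 1 (dt=0.02): k1=(1.906), k2=(1.930), k3=(1.931), k4=(1.955); state += dt/6·(k1+2k2+2k3+k4)
t=0.020: state=(1.239)
t=0.040: state=(1.278)
t=0.060: state=(1.319)
continuing one RK4 step at a time; state shown every 25 steps (Δt=0.5):
t=0.500: state=(2.455)
t=0.620: state=(2.834)
next step: t=0.640: state=(2.899) — x has crossed 2.88
linear interpolation between t=0.620 (2.83363) and t=0.640 (2.89871) → t≈0.634

t = 0.634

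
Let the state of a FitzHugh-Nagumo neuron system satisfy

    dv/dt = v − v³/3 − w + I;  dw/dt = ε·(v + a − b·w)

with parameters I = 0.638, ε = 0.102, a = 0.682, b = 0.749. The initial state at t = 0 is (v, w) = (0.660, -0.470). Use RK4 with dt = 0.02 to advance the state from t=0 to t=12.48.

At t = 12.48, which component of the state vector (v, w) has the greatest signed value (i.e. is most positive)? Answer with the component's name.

t=0.000: state=(0.660, -0.470)
step 1 (dt=0.02): k1=(1.672, 0.173), k2=(1.680, 0.174), k3=(1.680, 0.174), k4=(1.687, 0.176); state += dt/6·(k1+2k2+2k3+k4)
t=0.020: state=(0.694, -0.467)
t=0.040: state=(0.727, -0.463)
t=0.060: state=(0.762, -0.459)
continuing one RK4 step at a time; state shown every 25 steps (Δt=0.5):
t=0.500: state=(1.487, -0.364)
t=1.000: state=(1.925, -0.229)
t=1.500: state=(2.012, -0.087)
t=2.000: state=(1.995, 0.051)
t=2.500: state=(1.957, 0.182)
t=3.000: state=(1.913, 0.306)
t=3.500: state=(1.868, 0.424)
t=4.000: state=(1.823, 0.534)
t=4.500: state=(1.776, 0.638)
t=5.000: state=(1.730, 0.736)
t=5.500: state=(1.683, 0.828)
t=6.000: state=(1.634, 0.914)
t=6.500: state=(1.585, 0.995)
t=7.000: state=(1.535, 1.070)
t=7.500: state=(1.483, 1.139)
t=8.000: state=(1.429, 1.203)
t=8.500: state=(1.373, 1.263)
t=9.000: state=(1.314, 1.317)
t=9.500: state=(1.252, 1.366)
t=10.000: state=(1.184, 1.410)
t=10.500: state=(1.110, 1.448)
t=11.000: state=(1.027, 1.482)
t=11.500: state=(0.931, 1.509)
t=12.000: state=(0.815, 1.531)
t=12.480: state=(0.674, 1.544)
compare at T: v=0.674, w=1.544

largest component: w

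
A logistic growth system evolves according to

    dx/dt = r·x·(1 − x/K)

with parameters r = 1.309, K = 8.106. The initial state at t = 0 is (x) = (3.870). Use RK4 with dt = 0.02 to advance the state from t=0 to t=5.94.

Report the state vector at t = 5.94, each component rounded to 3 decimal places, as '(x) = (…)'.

t=0.000: state=(3.870)
step 1 (dt=0.02): k1=(2.647), k2=(2.649), k3=(2.649), k4=(2.650); state += dt/6·(k1+2k2+2k3+k4)
t=0.020: state=(3.923)
t=0.040: state=(3.976)
t=0.060: state=(4.029)
continuing one RK4 step at a time; state shown every 10 steps (Δt=0.2):
t=0.200: state=(4.400)
t=0.400: state=(4.917)
t=0.600: state=(5.407)
t=0.800: state=(5.856)
t=1.000: state=(6.256)
t=1.200: state=(6.603)
t=1.400: state=(6.898)
t=1.600: state=(7.143)
t=1.800: state=(7.344)
t=2.000: state=(7.507)
t=2.200: state=(7.637)
t=2.400: state=(7.740)
t=2.600: state=(7.821)
t=2.800: state=(7.885)
t=3.000: state=(7.935)
t=3.200: state=(7.974)
t=3.400: state=(8.004)
t=3.600: state=(8.027)
t=3.800: state=(8.045)
t=4.000: state=(8.059)
t=4.200: state=(8.070)
t=4.400: state=(8.078)
t=4.600: state=(8.085)
t=4.800: state=(8.089)
t=5.000: state=(8.093)
t=5.200: state=(8.096)
t=5.400: state=(8.098)
t=5.600: state=(8.100)
t=5.800: state=(8.102)
t=5.940: state=(8.102)

(x) = (8.102)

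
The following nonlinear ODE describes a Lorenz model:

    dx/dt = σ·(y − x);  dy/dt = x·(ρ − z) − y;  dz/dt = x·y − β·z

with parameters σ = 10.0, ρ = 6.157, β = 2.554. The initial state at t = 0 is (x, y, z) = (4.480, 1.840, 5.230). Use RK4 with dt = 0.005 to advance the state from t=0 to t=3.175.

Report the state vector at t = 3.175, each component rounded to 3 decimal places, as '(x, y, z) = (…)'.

(x, y, z) = (3.545, 3.594, 4.976)

t=0.000: state=(4.480, 1.840, 5.230)
step 1 (dt=0.005): k1=(-26.400, 2.313, -5.114), k2=(-25.682, 2.302, -5.177), k3=(-25.700, 2.305, -5.174), k4=(-25.000, 2.295, -5.234); state += dt/6·(k1+2k2+2k3+k4)
t=0.005: state=(4.352, 1.852, 5.204)
t=0.010: state=(4.230, 1.863, 5.178)
t=0.015: state=(4.115, 1.874, 5.151)
continuing one RK4 step at a time; state shown every 40 steps (Δt=0.2):
t=0.200: state=(2.459, 2.312, 4.109)
t=0.400: state=(2.701, 2.997, 3.518)
t=0.600: state=(3.458, 3.881, 3.801)
t=0.800: state=(4.199, 4.459, 4.875)
t=1.000: state=(4.329, 4.196, 5.903)
t=1.200: state=(3.829, 3.527, 5.996)
t=1.400: state=(3.330, 3.162, 5.423)
t=1.600: state=(3.185, 3.202, 4.845)
t=1.800: state=(3.352, 3.487, 4.614)
t=2.000: state=(3.652, 3.797, 4.785)
t=2.200: state=(3.861, 3.913, 5.170)
t=2.400: state=(3.844, 3.783, 5.441)
t=2.600: state=(3.671, 3.576, 5.423)
t=2.800: state=(3.518, 3.468, 5.219)
t=3.000: state=(3.485, 3.499, 5.030)
t=3.175: state=(3.545, 3.594, 4.976)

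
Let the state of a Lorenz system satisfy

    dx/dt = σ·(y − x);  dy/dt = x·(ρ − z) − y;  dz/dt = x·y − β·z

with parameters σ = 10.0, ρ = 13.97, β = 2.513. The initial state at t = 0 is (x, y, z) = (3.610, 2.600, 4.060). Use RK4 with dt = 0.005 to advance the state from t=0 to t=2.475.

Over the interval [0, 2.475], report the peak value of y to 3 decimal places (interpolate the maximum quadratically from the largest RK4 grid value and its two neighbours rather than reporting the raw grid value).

t=0.000: state=(3.610, 2.600, 4.060)
step 1 (dt=0.005): k1=(-10.100, 33.175, -0.817), k2=(-9.018, 32.849, -0.580), k3=(-9.053, 32.875, -0.577), k4=(-8.004, 32.572, -0.341); state += dt/6·(k1+2k2+2k3+k4)
t=0.005: state=(3.565, 2.764, 4.057)
t=0.010: state=(3.530, 2.926, 4.057)
t=0.015: state=(3.504, 3.085, 4.058)
continuing one RK4 step at a time; state shown every 20 steps (Δt=0.1):
t=0.100: state=(4.127, 5.753, 4.545)
t=0.200: state=(6.449, 9.304, 7.105)
t=0.300: state=(9.213, 11.360, 13.085)
t=0.400: state=(9.620, 8.024, 18.851)
t=0.500: state=(6.683, 3.117, 18.623)
t=0.600: state=(3.610, 1.280, 15.373)
t=0.700: state=(2.058, 1.182, 12.233)
t=0.800: state=(1.636, 1.579, 9.727)
t=0.900: state=(1.839, 2.280, 7.855)
t=1.000: state=(2.518, 3.454, 6.656)
t=1.100: state=(3.765, 5.352, 6.398)
t=1.200: state=(5.708, 7.967, 7.801)
t=1.300: state=(7.990, 10.011, 11.723)
t=1.400: state=(9.015, 8.738, 16.584)
t=1.500: state=(7.453, 4.952, 17.975)
t=1.600: state=(4.893, 2.617, 15.935)
t=1.700: state=(3.209, 2.123, 13.181)
t=1.800: state=(2.619, 2.459, 10.813)
t=1.900: state=(2.790, 3.262, 9.078)
t=2.000: state=(3.542, 4.576, 8.149)
t=2.100: state=(4.858, 6.443, 8.394)
t=2.200: state=(6.601, 8.383, 10.365)
t=2.300: state=(8.034, 8.874, 13.871)
t=2.400: state=(7.938, 6.894, 16.558)
t=2.475: state=(6.783, 4.906, 16.679)
largest grid value and its neighbours: y(0.290)=11.36069, y(0.295)=11.36814, y(0.300)=11.36003
parabola through these three points peaks at t≈0.295 with y≈11.36814

max y = 11.368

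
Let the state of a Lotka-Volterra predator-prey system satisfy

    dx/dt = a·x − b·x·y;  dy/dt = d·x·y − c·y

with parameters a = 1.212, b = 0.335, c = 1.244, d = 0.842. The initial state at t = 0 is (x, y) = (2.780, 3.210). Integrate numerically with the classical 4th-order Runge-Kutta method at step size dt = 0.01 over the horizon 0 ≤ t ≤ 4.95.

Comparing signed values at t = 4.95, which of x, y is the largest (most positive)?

largest component: x

t=0.000: state=(2.780, 3.210)
step 1 (dt=0.01): k1=(0.380, 3.521), k2=(0.364, 3.545), k3=(0.364, 3.545), k4=(0.347, 3.569); state += dt/6·(k1+2k2+2k3+k4)
t=0.010: state=(2.784, 3.245)
t=0.020: state=(2.787, 3.281)
t=0.030: state=(2.790, 3.318)
continuing one RK4 step at a time; state shown every 20 steps (Δt=0.2):
t=0.200: state=(2.785, 4.007)
t=0.400: state=(2.630, 4.941)
t=0.600: state=(2.333, 5.861)
t=0.800: state=(1.957, 6.561)
t=1.000: state=(1.586, 6.891)
t=1.200: state=(1.274, 6.828)
t=1.400: state=(1.038, 6.462)
t=1.600: state=(0.874, 5.913)
t=1.800: state=(0.765, 5.289)
t=2.000: state=(0.698, 4.662)
t=2.200: state=(0.664, 4.076)
t=2.400: state=(0.656, 3.550)
t=2.600: state=(0.669, 3.094)
t=2.800: state=(0.702, 2.707)
t=3.000: state=(0.755, 2.386)
t=3.200: state=(0.827, 2.125)
t=3.400: state=(0.921, 1.919)
t=3.600: state=(1.038, 1.764)
t=3.800: state=(1.179, 1.657)
t=4.000: state=(1.348, 1.598)
t=4.200: state=(1.544, 1.589)
t=4.400: state=(1.767, 1.637)
t=4.600: state=(2.011, 1.754)
t=4.800: state=(2.264, 1.960)
t=4.950: state=(2.447, 2.190)
compare at T: x=2.447, y=2.190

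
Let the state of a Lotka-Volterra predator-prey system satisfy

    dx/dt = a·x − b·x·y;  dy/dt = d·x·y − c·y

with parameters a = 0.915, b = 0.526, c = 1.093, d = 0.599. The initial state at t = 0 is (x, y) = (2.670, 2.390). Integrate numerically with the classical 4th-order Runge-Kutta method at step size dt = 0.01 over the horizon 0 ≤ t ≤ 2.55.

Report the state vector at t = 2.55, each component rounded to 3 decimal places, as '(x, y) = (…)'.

(x, y) = (1.058, 1.559)

t=0.000: state=(2.670, 2.390)
step 1 (dt=0.01): k1=(-0.914, 1.210), k2=(-0.920, 1.207), k3=(-0.920, 1.207), k4=(-0.927, 1.203); state += dt/6·(k1+2k2+2k3+k4)
t=0.010: state=(2.661, 2.402)
t=0.020: state=(2.651, 2.414)
t=0.030: state=(2.642, 2.426)
continuing one RK4 step at a time; state shown every 10 steps (Δt=0.1):
t=0.100: state=(2.572, 2.507)
t=0.200: state=(2.463, 2.613)
t=0.300: state=(2.347, 2.706)
t=0.400: state=(2.226, 2.782)
t=0.500: state=(2.104, 2.839)
t=0.600: state=(1.983, 2.876)
t=0.700: state=(1.867, 2.894)
t=0.800: state=(1.757, 2.892)
t=0.900: state=(1.655, 2.871)
t=1.000: state=(1.561, 2.834)
t=1.100: state=(1.475, 2.782)
t=1.200: state=(1.399, 2.718)
t=1.300: state=(1.331, 2.644)
t=1.400: state=(1.272, 2.562)
t=1.500: state=(1.221, 2.475)
t=1.600: state=(1.177, 2.384)
t=1.700: state=(1.141, 2.291)
t=1.800: state=(1.111, 2.197)
t=1.900: state=(1.087, 2.103)
t=2.000: state=(1.069, 2.011)
t=2.100: state=(1.057, 1.921)
t=2.200: state=(1.049, 1.835)
t=2.300: state=(1.046, 1.751)
t=2.400: state=(1.048, 1.671)
t=2.500: state=(1.054, 1.596)
t=2.550: state=(1.058, 1.559)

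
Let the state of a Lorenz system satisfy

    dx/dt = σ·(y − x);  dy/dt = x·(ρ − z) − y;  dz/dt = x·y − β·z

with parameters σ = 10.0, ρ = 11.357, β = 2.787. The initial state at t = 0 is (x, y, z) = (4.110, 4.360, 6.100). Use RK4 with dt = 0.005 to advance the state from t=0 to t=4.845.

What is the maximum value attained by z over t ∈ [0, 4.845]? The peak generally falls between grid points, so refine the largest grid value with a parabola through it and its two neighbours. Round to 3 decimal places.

max z = 13.308

t=0.000: state=(4.110, 4.360, 6.100)
step 1 (dt=0.005): k1=(2.500, 17.246, 0.919), k2=(2.869, 17.227, 1.117), k3=(2.859, 17.229, 1.120), k4=(3.219, 17.212, 1.321); state += dt/6·(k1+2k2+2k3+k4)
t=0.005: state=(4.124, 4.446, 6.106)
t=0.010: state=(4.142, 4.532, 6.113)
t=0.015: state=(4.163, 4.618, 6.123)
continuing one RK4 step at a time; state shown every 40 steps (Δt=0.2):
t=0.200: state=(6.215, 7.543, 8.414)
t=0.400: state=(7.219, 6.537, 13.023)
t=0.600: state=(4.785, 3.649, 11.856)
t=0.800: state=(3.706, 3.734, 8.944)
t=1.000: state=(4.592, 5.369, 7.974)
t=1.200: state=(6.254, 6.898, 9.972)
t=1.400: state=(6.288, 5.681, 12.130)
t=1.600: state=(4.829, 4.251, 10.967)
t=1.800: state=(4.421, 4.578, 9.243)
t=2.000: state=(5.223, 5.773, 9.137)
t=2.200: state=(6.082, 6.246, 10.686)
t=2.400: state=(5.700, 5.253, 11.402)
t=2.600: state=(4.902, 4.665, 10.411)
t=2.800: state=(4.897, 5.106, 9.544)
t=3.000: state=(5.504, 5.817, 9.882)
t=3.200: state=(5.813, 5.763, 10.824)
t=3.400: state=(5.406, 5.133, 10.874)
t=3.600: state=(5.033, 4.978, 10.179)
t=3.800: state=(5.190, 5.372, 9.855)
t=4.000: state=(5.562, 5.697, 10.272)
t=4.200: state=(5.592, 5.489, 10.727)
t=4.400: state=(5.297, 5.155, 10.552)
t=4.600: state=(5.167, 5.191, 10.140)
t=4.800: state=(5.342, 5.465, 10.102)
t=4.845: state=(5.397, 5.514, 10.158)
largest grid value and its neighbours: z(0.450)=13.30726, z(0.455)=13.30793, z(0.460)=13.30387
parabola through these three points peaks at t≈0.453 with z≈13.30823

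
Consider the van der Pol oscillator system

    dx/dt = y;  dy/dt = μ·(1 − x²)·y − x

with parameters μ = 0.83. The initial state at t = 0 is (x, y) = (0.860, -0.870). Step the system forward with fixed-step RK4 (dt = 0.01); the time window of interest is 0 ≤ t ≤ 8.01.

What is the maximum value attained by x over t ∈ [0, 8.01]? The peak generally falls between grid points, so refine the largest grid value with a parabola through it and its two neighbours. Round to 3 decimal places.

max x = 1.994

t=0.000: state=(0.860, -0.870)
step 1 (dt=0.01): k1=(-0.870, -1.048), k2=(-0.875, -1.050), k3=(-0.875, -1.050), k4=(-0.881, -1.052); state += dt/6·(k1+2k2+2k3+k4)
t=0.010: state=(0.851, -0.881)
t=0.020: state=(0.842, -0.891)
t=0.030: state=(0.833, -0.902)
continuing one RK4 step at a time; state shown every 50 steps (Δt=0.5):
t=0.500: state=(0.281, -1.479)
t=1.000: state=(-0.629, -2.085)
t=1.500: state=(-1.559, -1.314)
t=2.000: state=(-1.849, 0.026)
t=2.500: state=(-1.670, 0.606)
t=3.000: state=(-1.278, 0.964)
t=3.500: state=(-0.681, 1.470)
t=4.000: state=(0.249, 2.275)
t=4.500: state=(1.430, 2.027)
t=5.000: state=(1.981, 0.252)
t=5.500: state=(1.881, -0.503)
t=6.000: state=(1.545, -0.824)
t=6.500: state=(1.049, -1.191)
t=7.000: state=(0.305, -1.849)
t=7.500: state=(-0.819, -2.508)
t=8.000: state=(-1.819, -1.136)
t=8.010: state=(-1.830, -1.096)
largest grid value and its neighbours: x(5.100)=1.99381, x(5.110)=1.99392, x(5.120)=1.99383
parabola through these three points peaks at t≈5.110 with x≈1.99392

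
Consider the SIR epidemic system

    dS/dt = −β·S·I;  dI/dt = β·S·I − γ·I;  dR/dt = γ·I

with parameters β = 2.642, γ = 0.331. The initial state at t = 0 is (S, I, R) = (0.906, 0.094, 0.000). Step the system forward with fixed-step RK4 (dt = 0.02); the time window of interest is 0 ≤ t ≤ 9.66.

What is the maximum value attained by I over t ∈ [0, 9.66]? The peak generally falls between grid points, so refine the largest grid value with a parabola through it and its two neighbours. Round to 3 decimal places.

t=0.000: state=(0.906, 0.094, 0.000)
step 1 (dt=0.02): k1=(-0.225, 0.194, 0.031), k2=(-0.229, 0.197, 0.032), k3=(-0.229, 0.197, 0.032), k4=(-0.233, 0.201, 0.032); state += dt/6·(k1+2k2+2k3+k4)
t=0.020: state=(0.901, 0.098, 0.001)
t=0.040: state=(0.897, 0.102, 0.001)
t=0.060: state=(0.892, 0.106, 0.002)
continuing one RK4 step at a time; state shown every 25 steps (Δt=0.5):
t=0.500: state=(0.735, 0.239, 0.026)
t=1.000: state=(0.467, 0.450, 0.083)
t=1.500: state=(0.231, 0.598, 0.171)
t=2.000: state=(0.102, 0.624, 0.274)
t=2.500: state=(0.046, 0.580, 0.374)
t=3.000: state=(0.022, 0.513, 0.465)
t=3.500: state=(0.012, 0.444, 0.544)
t=4.000: state=(0.007, 0.381, 0.612)
t=4.500: state=(0.004, 0.325, 0.670)
t=5.000: state=(0.003, 0.277, 0.720)
t=5.500: state=(0.002, 0.235, 0.763)
t=6.000: state=(0.002, 0.200, 0.798)
t=6.500: state=(0.001, 0.170, 0.829)
t=7.000: state=(0.001, 0.144, 0.855)
t=7.500: state=(0.001, 0.122, 0.877)
t=8.000: state=(0.001, 0.104, 0.896)
t=8.500: state=(0.001, 0.088, 0.911)
t=9.000: state=(0.001, 0.075, 0.925)
t=9.500: state=(0.001, 0.063, 0.936)
t=9.660: state=(0.001, 0.060, 0.939)
largest grid value and its neighbours: I(1.860)=0.62681, I(1.880)=0.62684, I(1.900)=0.62673
parabola through these three points peaks at t≈1.874 with I≈0.62685

max I = 0.627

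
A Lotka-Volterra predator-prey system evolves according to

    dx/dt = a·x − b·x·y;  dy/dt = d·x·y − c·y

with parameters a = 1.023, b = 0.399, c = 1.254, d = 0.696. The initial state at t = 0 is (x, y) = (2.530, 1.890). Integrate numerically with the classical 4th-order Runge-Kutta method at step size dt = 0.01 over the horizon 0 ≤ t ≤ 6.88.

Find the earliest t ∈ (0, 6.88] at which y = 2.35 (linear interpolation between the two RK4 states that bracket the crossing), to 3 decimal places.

t = 0.376

t=0.000: state=(2.530, 1.890)
step 1 (dt=0.01): k1=(0.680, 0.958), k2=(0.676, 0.965), k3=(0.676, 0.965), k4=(0.672, 0.972); state += dt/6·(k1+2k2+2k3+k4)
t=0.010: state=(2.537, 1.900)
t=0.020: state=(2.543, 1.909)
t=0.030: state=(2.550, 1.919)
continuing one RK4 step at a time; state shown every 25 steps (Δt=0.25):
t=0.250: state=(2.670, 2.174)
t=0.370: state=(2.710, 2.341)
next step: t=0.380: state=(2.712, 2.356) — y has crossed 2.35
linear interpolation between t=0.370 (2.34137) and t=0.380 (2.35623) → t≈0.376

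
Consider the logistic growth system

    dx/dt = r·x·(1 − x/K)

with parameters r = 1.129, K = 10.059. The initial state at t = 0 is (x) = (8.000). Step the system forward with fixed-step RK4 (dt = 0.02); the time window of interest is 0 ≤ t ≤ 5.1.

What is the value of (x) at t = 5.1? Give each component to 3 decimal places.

t=0.000: state=(8.000)
step 1 (dt=0.02): k1=(1.849), k2=(1.836), k3=(1.836), k4=(1.824); state += dt/6·(k1+2k2+2k3+k4)
t=0.020: state=(8.037)
t=0.040: state=(8.073)
t=0.060: state=(8.109)
continuing one RK4 step at a time; state shown every 10 steps (Δt=0.2):
t=0.200: state=(8.345)
t=0.400: state=(8.643)
t=0.600: state=(8.896)
t=0.800: state=(9.109)
t=1.000: state=(9.286)
t=1.200: state=(9.433)
t=1.400: state=(9.553)
t=1.600: state=(9.651)
t=1.800: state=(9.731)
t=2.000: state=(9.795)
t=2.200: state=(9.848)
t=2.400: state=(9.890)
t=2.600: state=(9.923)
t=2.800: state=(9.950)
t=3.000: state=(9.972)
t=3.200: state=(9.990)
t=3.400: state=(10.004)
t=3.600: state=(10.015)
t=3.800: state=(10.024)
t=4.000: state=(10.031)
t=4.200: state=(10.036)
t=4.400: state=(10.041)
t=4.600: state=(10.045)
t=4.800: state=(10.048)
t=5.000: state=(10.050)
t=5.100: state=(10.051)

(x) = (10.051)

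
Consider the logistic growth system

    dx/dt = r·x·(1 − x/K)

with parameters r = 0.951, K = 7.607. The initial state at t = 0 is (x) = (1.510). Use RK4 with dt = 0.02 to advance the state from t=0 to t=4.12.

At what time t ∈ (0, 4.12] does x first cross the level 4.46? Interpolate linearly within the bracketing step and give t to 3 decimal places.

t=0.000: state=(1.510)
step 1 (dt=0.02): k1=(1.151), k2=(1.158), k3=(1.158), k4=(1.164); state += dt/6·(k1+2k2+2k3+k4)
t=0.020: state=(1.533)
t=0.040: state=(1.557)
t=0.060: state=(1.580)
continuing one RK4 step at a time; state shown every 10 steps (Δt=0.2):
t=0.200: state=(1.753)
t=0.400: state=(2.023)
t=0.600: state=(2.318)
t=0.800: state=(2.635)
t=1.000: state=(2.971)
t=1.200: state=(3.322)
t=1.400: state=(3.681)
t=1.600: state=(4.043)
t=1.800: state=(4.400)
t=1.820: state=(4.435)
next step: t=1.840: state=(4.470) — x has crossed 4.46
linear interpolation between t=1.820 (4.43494) and t=1.840 (4.47006) → t≈1.834

t = 1.834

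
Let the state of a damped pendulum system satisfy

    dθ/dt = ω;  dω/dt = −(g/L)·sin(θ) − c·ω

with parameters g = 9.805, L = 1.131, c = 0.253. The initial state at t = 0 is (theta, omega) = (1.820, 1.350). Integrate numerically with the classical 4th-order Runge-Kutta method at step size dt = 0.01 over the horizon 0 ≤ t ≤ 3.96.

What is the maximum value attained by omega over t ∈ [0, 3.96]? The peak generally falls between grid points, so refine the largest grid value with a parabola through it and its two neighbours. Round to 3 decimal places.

max omega = 3.882

t=0.000: state=(1.820, 1.350)
step 1 (dt=0.01): k1=(1.350, -8.743), k2=(1.306, -8.717), k3=(1.306, -8.718), k4=(1.263, -8.692); state += dt/6·(k1+2k2+2k3+k4)
t=0.010: state=(1.833, 1.263)
t=0.020: state=(1.845, 1.176)
t=0.030: state=(1.857, 1.090)
continuing one RK4 step at a time; state shown every 20 steps (Δt=0.2):
t=0.200: state=(1.921, -0.316)
t=0.400: state=(1.697, -1.929)
t=0.600: state=(1.151, -3.491)
t=0.800: state=(0.339, -4.450)
t=1.000: state=(-0.535, -4.053)
t=1.200: state=(-1.207, -2.554)
t=1.400: state=(-1.539, -0.769)
t=1.600: state=(-1.519, 0.960)
t=1.800: state=(-1.163, 2.559)
t=2.000: state=(-0.525, 3.693)
t=2.200: state=(0.240, 3.741)
t=2.400: state=(0.892, 2.636)
t=2.600: state=(1.260, 1.004)
t=2.800: state=(1.291, -0.676)
t=3.000: state=(1.000, -2.194)
t=3.200: state=(0.447, -3.209)
t=3.400: state=(-0.217, -3.237)
t=3.600: state=(-0.779, -2.253)
t=3.800: state=(-1.085, -0.764)
t=3.960: state=(-1.106, 0.485)
largest grid value and its neighbours: omega(2.100)=3.88081, omega(2.110)=3.88176, omega(2.120)=3.87935
parabola through these three points peaks at t≈2.108 with omega≈3.88184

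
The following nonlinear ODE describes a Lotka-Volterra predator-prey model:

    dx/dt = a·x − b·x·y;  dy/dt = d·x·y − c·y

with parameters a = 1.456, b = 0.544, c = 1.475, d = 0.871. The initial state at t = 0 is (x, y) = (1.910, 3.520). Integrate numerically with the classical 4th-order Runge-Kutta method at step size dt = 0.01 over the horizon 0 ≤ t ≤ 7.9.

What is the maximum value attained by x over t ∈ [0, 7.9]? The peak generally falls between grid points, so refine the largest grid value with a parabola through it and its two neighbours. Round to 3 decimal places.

max x = 2.275

t=0.000: state=(1.910, 3.520)
step 1 (dt=0.01): k1=(-0.876, 0.664), k2=(-0.878, 0.651), k3=(-0.878, 0.651), k4=(-0.879, 0.638); state += dt/6·(k1+2k2+2k3+k4)
t=0.010: state=(1.901, 3.527)
t=0.020: state=(1.892, 3.533)
t=0.030: state=(1.884, 3.539)
continuing one RK4 step at a time; state shown every 50 steps (Δt=0.5):
t=0.500: state=(1.496, 3.522)
t=1.000: state=(1.260, 3.046)
t=1.500: state=(1.232, 2.489)
t=2.000: state=(1.375, 2.089)
t=2.500: state=(1.660, 1.926)
t=3.000: state=(2.016, 2.050)
t=3.500: state=(2.262, 2.511)
t=4.000: state=(2.158, 3.193)
t=4.500: state=(1.753, 3.596)
t=5.000: state=(1.387, 3.386)
t=5.500: state=(1.228, 2.840)
t=6.000: state=(1.265, 2.323)
t=6.500: state=(1.462, 2.001)
t=7.000: state=(1.784, 1.934)
t=7.500: state=(2.129, 2.175)
t=7.900: state=(2.273, 2.611)
largest grid value and its neighbours: x(3.620)=2.27505, x(3.630)=2.27508, x(3.640)=2.27494
parabola through these three points peaks at t≈3.627 with x≈2.27509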